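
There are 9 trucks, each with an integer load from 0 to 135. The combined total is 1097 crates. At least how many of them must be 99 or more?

Suppose at most 9 − j of them reach 99; then j values are ≤ 98 and the rest ≤ 135.
The total is then ≤ 98·j + 135·(9 − j) = 1215 − 37j. For this to be ≥ 1097 we need j ≤ 3, so at least 9 − 3 = 6 must reach 99.
Exactly 6 works: 6 values at 135 and 3 at 98 total 1104; lower one of the high values by 7 (still ≥ 99) to hit 1097.

6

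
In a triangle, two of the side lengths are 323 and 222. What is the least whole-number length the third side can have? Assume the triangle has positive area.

102

The third side must exceed |323 − 222| = 101.
The smallest integer above 101 is 102.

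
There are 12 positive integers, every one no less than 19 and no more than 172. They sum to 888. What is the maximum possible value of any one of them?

To make one integer as large as possible, make the other 11 as small as possible.
The other 11 contribute at least 11 × 19 = 209, leaving at most 888 − 209 = 679.
But each integer is capped at 172, so the maximum is 172.
Achievable: one at 172 and the other 11 totalling 716, which fits since 11 × 19 ≤ 716 ≤ 11 × 172.

172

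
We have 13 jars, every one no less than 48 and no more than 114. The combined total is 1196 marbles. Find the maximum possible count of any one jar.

To make one jar as large as possible, make the other 12 as small as possible.
The other 12 contribute at least 12 × 48 = 576, leaving at most 1196 − 576 = 620.
But each jar is capped at 114, so the maximum is 114.
Achievable: one at 114 and the other 12 totalling 1082, which fits since 12 × 48 ≤ 1082 ≤ 12 × 114.

114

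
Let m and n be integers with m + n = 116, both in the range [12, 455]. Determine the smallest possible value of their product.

For a fixed sum, mn is smallest when m and n are as far apart as possible.
The extreme feasible split is m = 12, n = 104, giving mn = 1248.

1248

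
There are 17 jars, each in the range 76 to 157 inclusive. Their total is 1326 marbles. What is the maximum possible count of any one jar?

To make one jar as large as possible, make the other 16 as small as possible.
The other 16 contribute at least 16 × 76 = 1216, leaving at most 1326 − 1216 = 110.
Since 110 ≤ 157, this is achievable: one at 110 and 16 at 76.

110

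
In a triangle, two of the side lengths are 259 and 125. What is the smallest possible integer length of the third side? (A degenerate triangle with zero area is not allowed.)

135

The third side must exceed |259 − 125| = 134.
The smallest integer above 134 is 135.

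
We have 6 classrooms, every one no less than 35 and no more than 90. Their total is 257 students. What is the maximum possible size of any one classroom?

Maximizing one value means minimizing the remaining 5.
The other 5 contribute at least 5 × 35 = 175, leaving at most 257 − 175 = 82.
Since 82 ≤ 90, this is achievable: one at 82 and 5 at 35.

82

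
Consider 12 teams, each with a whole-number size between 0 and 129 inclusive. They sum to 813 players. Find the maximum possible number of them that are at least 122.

With k values at 122 or above and the rest at least 0, the sum is at least 0 + 122k.
Since the sum is 813, we need 122k ≤ 813, i.e. k ≤ 6.
k = 6 is achieved by 6 values at 122 and 6 at 0, total 732; add 81 to one value (staying below 122) to reach 813.

6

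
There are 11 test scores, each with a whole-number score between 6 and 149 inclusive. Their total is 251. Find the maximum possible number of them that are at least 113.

1

Suppose k of them are at least 113. Those contribute at least 113 each and the other 11 − k at least 6 each.
So the total is at least 113k + 6(11 − k) = 66 + 107k. This must be ≤ 251, giving k ≤ 1.
k = 1 is achieved by 1 value at 113 and 10 at 6, total 173; add 78 to one value (staying below 113) to reach 251.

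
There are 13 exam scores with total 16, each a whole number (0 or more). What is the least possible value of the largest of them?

If every one of the 13 were at most 1, the total would be at most 13 × 1 = 13 < 16.
Taking 10 copies of 1 and 3 copies of 2 gives exactly 16, so 2 is attained.

2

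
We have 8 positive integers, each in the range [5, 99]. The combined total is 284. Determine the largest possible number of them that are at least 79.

If k of the values are ≥ 79, the total is ≥ 79k + 5(8 − k).
Setting 79k + 5(8 − k) ≤ 284 gives 74k ≤ 244, so k ≤ 3.
k = 3 is achieved by 3 values at 79 and 5 at 5, total 262; add 22 to one value (staying below 79) to reach 284.

3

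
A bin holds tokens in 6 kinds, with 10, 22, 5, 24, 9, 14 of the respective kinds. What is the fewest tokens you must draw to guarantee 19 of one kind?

In the worst case you take as many as possible of each kind without reaching 19: 10 + 18 + 5 + 18 + 9 + 14 = 74.
The next one must give 19 of some kind, so 74 + 1 = 75.

75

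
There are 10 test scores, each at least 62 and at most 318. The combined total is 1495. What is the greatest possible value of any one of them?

To make one score as large as possible, make the other 9 as small as possible.
The other 9 contribute at least 9 × 62 = 558, leaving at most 1495 − 558 = 937.
But each score is capped at 318, so the maximum is 318.
Achievable: one at 318 and the other 9 totalling 1177, which fits since 9 × 62 ≤ 1177 ≤ 9 × 318.

318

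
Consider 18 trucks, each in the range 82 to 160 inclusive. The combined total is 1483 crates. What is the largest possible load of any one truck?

Maximizing one value means minimizing the remaining 17.
The other 17 contribute at least 17 × 82 = 1394, leaving at most 1483 − 1394 = 89.
Since 89 ≤ 160, this is achievable: one at 89 and 17 at 82.

89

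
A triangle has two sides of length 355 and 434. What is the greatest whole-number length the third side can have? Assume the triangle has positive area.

788

The third side must be less than 355 + 434 = 789.
The largest integer below 789 is 788.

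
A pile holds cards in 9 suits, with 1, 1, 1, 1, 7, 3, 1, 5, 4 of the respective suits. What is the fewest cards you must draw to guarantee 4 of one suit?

18

In the worst case you take as many as possible of each suit without reaching 4: 1 + 1 + 1 + 1 + 3 + 3 + 1 + 3 + 3 = 17.
The next one must give 4 of some suit, so 17 + 1 = 18.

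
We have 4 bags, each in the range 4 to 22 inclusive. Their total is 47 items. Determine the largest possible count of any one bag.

22

To make one bag as large as possible, make the other 3 as small as possible.
The other 3 contribute at least 3 × 4 = 12, leaving at most 47 − 12 = 35.
But each bag is capped at 22, so the maximum is 22.
Achievable: one at 22 and the other 3 totalling 25, which fits since 3 × 4 ≤ 25 ≤ 3 × 22.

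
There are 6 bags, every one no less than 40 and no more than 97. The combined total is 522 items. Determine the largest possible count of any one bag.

To make one bag as large as possible, make the other 5 as small as possible.
The other 5 contribute at least 5 × 40 = 200, leaving at most 522 − 200 = 322.
But each bag is capped at 97, so the maximum is 97.
Achievable: one at 97 and the other 5 totalling 425, which fits since 5 × 40 ≤ 425 ≤ 5 × 97.

97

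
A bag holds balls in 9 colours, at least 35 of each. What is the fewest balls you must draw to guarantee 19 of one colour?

You could draw 18 of every colour without reaching 19 of any — 162 in all.
One more forces 19 of some colour, so 162 + 1 = 163.

163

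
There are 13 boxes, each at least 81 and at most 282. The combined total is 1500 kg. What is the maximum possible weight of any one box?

282

To make one box as large as possible, make the other 12 as small as possible.
The other 12 contribute at least 12 × 81 = 972, leaving at most 1500 − 972 = 528.
But each box is capped at 282, so the maximum is 282.
Achievable: one at 282 and the other 12 totalling 1218, which fits since 12 × 81 ≤ 1218 ≤ 12 × 282.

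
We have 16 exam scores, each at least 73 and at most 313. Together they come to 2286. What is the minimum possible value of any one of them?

73

To make one score as small as possible, make the other 15 as large as possible.
The other 15 can take up 15 × 313 = 4695 ≥ 2286 − 73, so one score can sit at its floor of 73.
Achievable: one at 73 and the other 15 totalling 2213, which fits since 15 × 73 ≤ 2213 ≤ 15 × 313.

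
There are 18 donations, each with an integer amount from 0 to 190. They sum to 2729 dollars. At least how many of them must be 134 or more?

6

Suppose at most 18 − j of them reach 134; then j values are ≤ 133 and the rest ≤ 190.
The total is then ≤ 133·j + 190·(18 − j) = 3420 − 57j. For this to be ≥ 2729 we need j ≤ 12, so at least 18 − 12 = 6 must reach 134.
Exactly 6 works: 6 values at 190 and 12 at 133 total 2736; lower one of the high values by 7 (still ≥ 134) to hit 2729.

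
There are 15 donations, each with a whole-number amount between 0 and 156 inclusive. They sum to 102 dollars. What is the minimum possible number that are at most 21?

Each value above 21 is at least 22, contributing at least 22 − 0 = 22 above the floor 0.
The sum exceeds the floor total 0 by 102, so at most ⌊102/22⌋ = 4 exceed 21, and at least 11 are ≤ 21.
Exactly 11 works: 11 values at 0 and 4 at 22 total 88; raise one of the low values by 14 (still ≤ 21) to hit 102.

11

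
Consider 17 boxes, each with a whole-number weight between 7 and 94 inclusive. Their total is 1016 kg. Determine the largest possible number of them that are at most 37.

Each value at 37 or below falls at least 94 − 37 = 57 short of the ceiling 94.
The ceiling total is 17 × 94 = 1598, and we need 1016, so at most ⌊(1598 − 1016)/57⌋ = 10 can be that low.
k = 10 is achieved by 10 values at 37 and 7 at 94, total 1028; lower one of the 94's by 12 (still > 37) to reach 1016.

10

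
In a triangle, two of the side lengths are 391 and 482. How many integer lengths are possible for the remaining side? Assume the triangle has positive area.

781

The triangle inequality gives |391 − 482| < c < 391 + 482, i.e. 91 < c < 873.
So c can be any integer from 92 to 872: 781 values.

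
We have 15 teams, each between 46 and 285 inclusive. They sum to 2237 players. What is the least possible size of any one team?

To make one team as small as possible, make the other 14 as large as possible.
The other 14 can take up 14 × 285 = 3990 ≥ 2237 − 46, so one team can sit at its floor of 46.
Achievable: one at 46 and the other 14 totalling 2191, which fits since 14 × 46 ≤ 2191 ≤ 14 × 285.

46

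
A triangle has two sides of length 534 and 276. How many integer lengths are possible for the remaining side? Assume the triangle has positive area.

The triangle inequality gives |534 − 276| < c < 534 + 276, i.e. 258 < c < 810.
So c can be any integer from 259 to 809: 551 values.

551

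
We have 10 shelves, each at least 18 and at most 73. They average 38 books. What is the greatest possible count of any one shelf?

To make one shelf as large as possible, make the other 9 as small as possible.
The total is 10 × 38 = 380.
The other 9 contribute at least 9 × 18 = 162, leaving at most 380 − 162 = 218.
But each shelf is capped at 73, so the maximum is 73.
Achievable: one at 73 and the other 9 totalling 307, which fits since 9 × 18 ≤ 307 ≤ 9 × 73.

73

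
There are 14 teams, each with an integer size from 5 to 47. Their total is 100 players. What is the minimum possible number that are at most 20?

Let j be the number exceeding 20. Then the total is ≥ 21·j + 5·(14 − j) = 70 + 16j.
So 16j ≤ 30 and j ≤ 1; hence at least 14 − 1 = 13 are ≤ 20.
Exactly 13 works: 13 values at 5 and 1 at 21 total 86; raise one of the low values by 14 (still ≤ 20) to hit 100.

13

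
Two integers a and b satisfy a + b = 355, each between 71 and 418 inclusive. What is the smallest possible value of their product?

Since a + b is fixed, pushing one of them to its bound minimizes the product.
At the endpoint a = 71, b = 355 − 71 = 284, so ab = 71 × 284 = 20164.

20164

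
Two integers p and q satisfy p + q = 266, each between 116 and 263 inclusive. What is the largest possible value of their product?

17689

pq = p(266 − p) is maximized when p is as near 266/2 as the bounds allow.
Taking p = 133 and q = 133 (both in [116, 263]) gives pq = 17689.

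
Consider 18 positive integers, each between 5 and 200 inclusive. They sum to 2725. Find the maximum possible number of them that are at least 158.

Suppose k of them are at least 158. Those contribute at least 158 each and the other 18 − k at least 5 each.
So the total is at least 158k + 5(18 − k) = 90 + 153k. This must be ≤ 2725, giving k ≤ 17.
k = 17 is achieved by 17 values at 158 and 1 at 5, total 2691; add 34 to one value (staying below 158) to reach 2725.

17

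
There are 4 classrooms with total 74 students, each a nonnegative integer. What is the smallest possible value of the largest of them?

If every one of the 4 were at most 18, the total would be at most 4 × 18 = 72 < 74.
Equality holds with 2 values of 19 and 2 values of 18.

19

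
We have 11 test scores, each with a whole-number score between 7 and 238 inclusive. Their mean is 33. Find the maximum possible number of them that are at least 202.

The total is 11 × 33 = 363.
Suppose k of them are at least 202. Those contribute at least 202 each and the other 11 − k at least 7 each.
So the total is at least 202k + 7(11 − k) = 77 + 195k. This must be ≤ 363, giving k ≤ 1.
k = 1 is achieved by 1 value at 202 and 10 at 7, total 272; add 91 to one value (staying below 202) to reach 363.

1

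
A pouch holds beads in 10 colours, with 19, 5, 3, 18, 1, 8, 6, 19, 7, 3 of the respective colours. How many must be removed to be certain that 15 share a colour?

76

In the worst case you take as many as possible of each colour without reaching 15: 14 + 5 + 3 + 14 + 1 + 8 + 6 + 14 + 7 + 3 = 75.
The next one must give 15 of some colour, so 75 + 1 = 76.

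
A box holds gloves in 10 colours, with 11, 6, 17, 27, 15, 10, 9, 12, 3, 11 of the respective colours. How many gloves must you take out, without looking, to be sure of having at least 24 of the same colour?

In the worst case you take as many as possible of each colour without reaching 24: 11 + 6 + 17 + 23 + 15 + 10 + 9 + 12 + 3 + 11 = 117.
The next one must give 24 of some colour, so 117 + 1 = 118.

118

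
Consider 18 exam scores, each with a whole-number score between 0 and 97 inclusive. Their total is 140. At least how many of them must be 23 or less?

13

Each value above 23 is at least 24, contributing at least 24 − 0 = 24 above the floor 0.
The sum exceeds the floor total 0 by 140, so at most ⌊140/24⌋ = 5 exceed 23, and at least 13 are ≤ 23.
Exactly 13 works: 13 values at 0 and 5 at 24 total 120; raise one of the low values by 20 (still ≤ 23) to hit 140.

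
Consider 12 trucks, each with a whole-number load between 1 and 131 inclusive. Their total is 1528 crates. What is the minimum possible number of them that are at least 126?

Suppose at most 12 − j of them reach 126; then j values are ≤ 125 and the rest ≤ 131.
The total is then ≤ 125·j + 131·(12 − j) = 1572 − 6j. For this to be ≥ 1528 we need j ≤ 7, so at least 12 − 7 = 5 must reach 126.
Exactly 5 works: 5 values at 131 and 7 at 125 total 1530; lower one of the high values by 2 (still ≥ 126) to hit 1528.

5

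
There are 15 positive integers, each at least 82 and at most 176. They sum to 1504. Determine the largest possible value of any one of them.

176

To make one integer as large as possible, make the other 14 as small as possible.
The other 14 contribute at least 14 × 82 = 1148, leaving at most 1504 − 1148 = 356.
But each integer is capped at 176, so the maximum is 176.
Achievable: one at 176 and the other 14 totalling 1328, which fits since 14 × 82 ≤ 1328 ≤ 14 × 176.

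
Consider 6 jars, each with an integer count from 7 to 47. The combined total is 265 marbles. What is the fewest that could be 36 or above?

Suppose at most 6 − j of them reach 36; then j values are ≤ 35 and the rest ≤ 47.
The total is then ≤ 35·j + 47·(6 − j) = 282 − 12j. For this to be ≥ 265 we need j ≤ 1, so at least 6 − 1 = 5 must reach 36.
Exactly 5 works: 5 values at 47 and 1 at 35 total 270; lower one of the high values by 5 (still ≥ 36) to hit 265.

5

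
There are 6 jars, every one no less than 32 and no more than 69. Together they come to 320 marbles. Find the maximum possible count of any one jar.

To make one jar as large as possible, make the other 5 as small as possible.
The other 5 contribute at least 5 × 32 = 160, leaving at most 320 − 160 = 160.
But each jar is capped at 69, so the maximum is 69.
Achievable: one at 69 and the other 5 totalling 251, which fits since 5 × 32 ≤ 251 ≤ 5 × 69.

69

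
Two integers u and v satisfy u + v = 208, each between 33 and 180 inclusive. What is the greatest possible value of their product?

10816

With u + v fixed, uv peaks when the two are closest together.
Taking u = 104 and v = 104 (both in [33, 180]) gives uv = 10816.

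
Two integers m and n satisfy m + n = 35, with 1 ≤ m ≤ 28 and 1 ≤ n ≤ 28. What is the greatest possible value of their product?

For a fixed sum, the product mn is largest when m and n are as close as possible.
Taking m = 17 and n = 18 (both in [1, 28]) gives mn = 306.

306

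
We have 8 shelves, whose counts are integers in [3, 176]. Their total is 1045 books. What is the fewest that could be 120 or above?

2

If only k of them are at least 120, the other 8 − k are at most 119, so the total is at most k·176 + (8 − k)·119.
This must reach 1045, so k·176 + (8 − k)·119 ≥ 1045, giving k ≥ 2.
Exactly 2 works: 2 values at 176 and 6 at 119 total 1066; lower one of the high values by 21 (still ≥ 120) to hit 1045.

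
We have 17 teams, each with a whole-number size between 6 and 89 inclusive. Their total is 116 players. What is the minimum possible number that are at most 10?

Let j be the number exceeding 10. Then the total is ≥ 11·j + 6·(17 − j) = 102 + 5j.
So 5j ≤ 14 and j ≤ 2; hence at least 17 − 2 = 15 are ≤ 10.
Exactly 15 works: 15 values at 6 and 2 at 11 total 112; raise one of the low values by 4 (still ≤ 10) to hit 116.

15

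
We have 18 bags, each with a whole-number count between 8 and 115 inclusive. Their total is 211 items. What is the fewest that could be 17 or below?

12

Let j be the number exceeding 17. Then the total is ≥ 18·j + 8·(18 − j) = 144 + 10j.
So 10j ≤ 67 and j ≤ 6; hence at least 18 − 6 = 12 are ≤ 17.
Exactly 12 works: 12 values at 8 and 6 at 18 total 204; raise one of the low values by 7 (still ≤ 17) to hit 211.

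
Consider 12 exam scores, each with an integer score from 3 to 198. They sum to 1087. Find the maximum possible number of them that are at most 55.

9

Each value at 55 or below falls at least 198 − 55 = 143 short of the ceiling 198.
The ceiling total is 12 × 198 = 2376, and we need 1087, so at most ⌊(2376 − 1087)/143⌋ = 9 can be that low.
k = 9 is achieved by 9 values at 55 and 3 at 198, total 1089; lower one of the 198's by 2 (still > 55) to reach 1087.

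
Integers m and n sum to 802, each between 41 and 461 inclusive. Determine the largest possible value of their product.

160801

For a fixed sum, the product mn is largest when m and n are as close as possible.
Taking m = 401 and n = 401 (both in [41, 461]) gives mn = 160801.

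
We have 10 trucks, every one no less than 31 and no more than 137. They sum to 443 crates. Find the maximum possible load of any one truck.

To make one truck as large as possible, make the other 9 as small as possible.
The other 9 contribute at least 9 × 31 = 279, leaving at most 443 − 279 = 164.
But each truck is capped at 137, so the maximum is 137.
Achievable: one at 137 and the other 9 totalling 306, which fits since 9 × 31 ≤ 306 ≤ 9 × 137.

137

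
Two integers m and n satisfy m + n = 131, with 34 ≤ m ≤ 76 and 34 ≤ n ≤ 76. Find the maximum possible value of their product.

4290

With m + n fixed, mn peaks when the two are closest together.
Taking m = 65 and n = 66 (both in [34, 76]) gives mn = 4290.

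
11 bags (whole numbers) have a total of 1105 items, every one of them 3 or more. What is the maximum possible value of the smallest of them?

100

If every one of the 11 were at least 101, the total would be at least 11 × 101 = 1111 > 1105.
Achievable: 6 of them at 100 and 5 at 101 total 1105.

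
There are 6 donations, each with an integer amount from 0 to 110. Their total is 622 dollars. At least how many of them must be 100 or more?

Each value short of 100 is at most 99, costing at least 110 − 99 = 11 against the maximum total of 660.
We can afford to lose at most 660 − 622 = 38, so at most ⌊38/11⌋ = 3 fall short, and at least 3 are ≥ 100.
Exactly 3 works: 3 values at 110 and 3 at 99 total 627; lower one of the high values by 5 (still ≥ 100) to hit 622.

3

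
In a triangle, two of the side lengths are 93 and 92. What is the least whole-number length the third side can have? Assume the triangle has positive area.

2

The third side must exceed |93 − 92| = 1.
The smallest integer above 1 is 2.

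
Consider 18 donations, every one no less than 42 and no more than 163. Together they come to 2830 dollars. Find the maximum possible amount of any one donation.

163

Maximizing one value means minimizing the remaining 17.
The other 17 contribute at least 17 × 42 = 714, leaving at most 2830 − 714 = 2116.
But each donation is capped at 163, so the maximum is 163.
Achievable: one at 163 and the other 17 totalling 2667, which fits since 17 × 42 ≤ 2667 ≤ 17 × 163.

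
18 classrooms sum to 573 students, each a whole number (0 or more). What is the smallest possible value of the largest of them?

32

If every one of the 18 were at most 31, the total would be at most 18 × 31 = 558 < 573.
Taking 3 copies of 31 and 15 copies of 32 gives exactly 573, so 32 is attained.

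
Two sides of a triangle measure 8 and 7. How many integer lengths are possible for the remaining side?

13

The triangle inequality gives |8 − 7| < c < 8 + 7, i.e. 1 < c < 15.
So c can be any integer from 2 to 14: 13 values.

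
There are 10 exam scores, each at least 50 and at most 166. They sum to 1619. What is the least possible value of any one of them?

Minimizing one value means maximizing the remaining 9.
The other 9 contribute at most 9 × 166 = 1494, leaving at least 1619 − 1494 = 125.
Since 125 ≥ 50, this is achievable: one at 125 and 9 at 166.

125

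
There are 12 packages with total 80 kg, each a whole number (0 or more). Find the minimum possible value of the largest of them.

7

The average is 80/12 > 6, so not all 12 can be 6 or less; the largest is ≥ 7.
Equality holds with 8 values of 7 and 4 values of 6.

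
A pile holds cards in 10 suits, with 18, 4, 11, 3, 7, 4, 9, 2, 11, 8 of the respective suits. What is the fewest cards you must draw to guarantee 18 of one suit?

77

In the worst case you take as many as possible of each suit without reaching 18: 17 + 4 + 11 + 3 + 7 + 4 + 9 + 2 + 11 + 8 = 76.
The next one must give 18 of some suit, so 76 + 1 = 77.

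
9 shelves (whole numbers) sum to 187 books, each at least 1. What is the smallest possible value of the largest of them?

If every one of the 9 were at most 20, the total would be at most 9 × 20 = 180 < 187.
Taking 2 copies of 20 and 7 copies of 21 gives exactly 187, so 21 is attained.

21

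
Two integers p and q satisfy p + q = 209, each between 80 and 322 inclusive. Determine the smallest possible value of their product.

For a fixed sum, pq is smallest when p and q are as far apart as possible.
The extreme feasible split is p = 80, q = 129, giving pq = 10320.

10320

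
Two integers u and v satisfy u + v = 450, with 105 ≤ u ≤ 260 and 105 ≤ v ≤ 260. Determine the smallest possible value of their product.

Since u + v is fixed, pushing one of them to its bound minimizes the product.
The extreme feasible split is u = 190, v = 260, giving uv = 49400.

49400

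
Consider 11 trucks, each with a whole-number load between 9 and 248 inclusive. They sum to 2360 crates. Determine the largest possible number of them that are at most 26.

1

Each value at 26 or below falls at least 248 − 26 = 222 short of the ceiling 248.
The ceiling total is 11 × 248 = 2728, and we need 2360, so at most ⌊(2728 − 2360)/222⌋ = 1 can be that low.
k = 1 is achieved by 1 value at 26 and 10 at 248, total 2506; lower one of the 248's by 146 (still > 26) to reach 2360.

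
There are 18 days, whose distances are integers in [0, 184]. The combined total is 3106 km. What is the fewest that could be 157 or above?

11

Suppose at most 18 − j of them reach 157; then j values are ≤ 156 and the rest ≤ 184.
The total is then ≤ 156·j + 184·(18 − j) = 3312 − 28j. For this to be ≥ 3106 we need j ≤ 7, so at least 18 − 7 = 11 must reach 157.
Exactly 11 works: 11 values at 184 and 7 at 156 total 3116; lower one of the high values by 10 (still ≥ 157) to hit 3106.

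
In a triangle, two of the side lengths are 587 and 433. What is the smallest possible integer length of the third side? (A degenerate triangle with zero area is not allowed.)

155

The third side must exceed |587 − 433| = 154.
The smallest integer above 154 is 155.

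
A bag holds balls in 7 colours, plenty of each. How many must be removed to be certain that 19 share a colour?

127

In the worst case you draw 18 of each of the 7 colours: 7 × 18 = 126.
One more forces 19 of some colour, so 126 + 1 = 127.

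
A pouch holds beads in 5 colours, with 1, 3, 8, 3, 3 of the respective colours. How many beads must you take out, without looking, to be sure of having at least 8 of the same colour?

In the worst case you take as many as possible of each colour without reaching 8: 1 + 3 + 7 + 3 + 3 = 17.
The next one must give 8 of some colour, so 17 + 1 = 18.

18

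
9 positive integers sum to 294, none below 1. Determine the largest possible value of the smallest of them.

32

The 9 values sum to 294, so their minimum is at most ⌊294/9⌋ = 32.
Achievable: 3 of them at 32 and 6 at 33 total 294.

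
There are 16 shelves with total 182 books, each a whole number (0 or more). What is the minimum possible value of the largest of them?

The 16 values sum to 182, so their maximum is at least ⌈182/16⌉ = 12.
Equality holds with 6 values of 12 and 10 values of 11.

12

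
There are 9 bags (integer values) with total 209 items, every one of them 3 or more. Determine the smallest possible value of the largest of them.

The 9 values sum to 209, so their maximum is at least ⌈209/9⌉ = 24.
Taking 7 copies of 23 and 2 copies of 24 gives exactly 209, so 24 is attained.

24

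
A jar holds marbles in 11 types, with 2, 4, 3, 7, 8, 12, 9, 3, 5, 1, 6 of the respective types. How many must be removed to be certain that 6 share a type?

44

In the worst case you take as many as possible of each type without reaching 6: 2 + 4 + 3 + 5 + 5 + 5 + 5 + 3 + 5 + 1 + 5 = 43.
The next one must give 6 of some type, so 43 + 1 = 44.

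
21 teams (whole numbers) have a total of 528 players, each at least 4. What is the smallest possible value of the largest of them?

If every one of the 21 were at most 25, the total would be at most 21 × 25 = 525 < 528.
Taking 18 copies of 25 and 3 copies of 26 gives exactly 528, so 26 is attained.

26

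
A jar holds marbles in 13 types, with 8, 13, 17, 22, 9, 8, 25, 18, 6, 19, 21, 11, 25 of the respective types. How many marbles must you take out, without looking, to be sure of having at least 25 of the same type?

In the worst case you take as many as possible of each type without reaching 25: 8 + 13 + 17 + 22 + 9 + 8 + 24 + 18 + 6 + 19 + 21 + 11 + 24 = 200.
The next one must give 25 of some type, so 200 + 1 = 201.

201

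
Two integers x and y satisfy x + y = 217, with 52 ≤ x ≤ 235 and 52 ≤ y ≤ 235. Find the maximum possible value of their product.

For a fixed sum, the product xy is largest when x and y are as close as possible.
Taking x = 108 and y = 109 (both in [52, 235]) gives xy = 11772.

11772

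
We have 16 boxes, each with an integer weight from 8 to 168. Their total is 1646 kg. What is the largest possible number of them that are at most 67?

10

Suppose k of them are at most 67. Those contribute at most 67 each and the rest at most 168 each.
So the total is at most 67k + 168(16 − k) = 2688 − 101k. This must still be ≥ 1646, so k ≤ 10.
k = 10 is achieved by 10 values at 67 and 6 at 168, total 1678; lower one of the 168's by 32 (still > 67) to reach 1646.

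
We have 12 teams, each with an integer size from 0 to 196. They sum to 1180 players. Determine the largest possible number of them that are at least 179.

6

If k of the values are ≥ 179, the total is ≥ 179k + 0(12 − k).
Setting 179k + 0(12 − k) ≤ 1180 gives 179k ≤ 1180, so k ≤ 6.
k = 6 is achieved by 6 values at 179 and 6 at 0, total 1074; add 106 to one value (staying below 179) to reach 1180.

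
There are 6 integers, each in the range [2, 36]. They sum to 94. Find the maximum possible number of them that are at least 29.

If k of the values are ≥ 29, the total is ≥ 29k + 2(6 − k).
Setting 29k + 2(6 − k) ≤ 94 gives 27k ≤ 82, so k ≤ 3.
k = 3 is achieved by 3 values at 29 and 3 at 2, total 93; add 1 to one value (staying below 29) to reach 94.

3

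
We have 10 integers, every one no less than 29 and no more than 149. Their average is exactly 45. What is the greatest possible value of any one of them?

To make one integer as large as possible, make the other 9 as small as possible.
The total is 10 × 45 = 450.
The other 9 contribute at least 9 × 29 = 261, leaving at most 450 − 261 = 189.
But each integer is capped at 149, so the maximum is 149.
Achievable: one at 149 and the other 9 totalling 301, which fits since 9 × 29 ≤ 301 ≤ 9 × 149.

149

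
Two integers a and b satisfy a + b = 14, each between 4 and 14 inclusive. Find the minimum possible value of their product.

ab = a(14 − a) is concave in a, so over [4, 10] it is minimized at an endpoint.
At the endpoint a = 4, b = 14 − 4 = 10, so ab = 4 × 10 = 40.

40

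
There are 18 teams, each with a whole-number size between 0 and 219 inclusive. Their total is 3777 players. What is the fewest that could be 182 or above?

14

If only k of them are at least 182, the other 18 − k are at most 181, so the total is at most k·219 + (18 − k)·181.
This must reach 3777, so k·219 + (18 − k)·181 ≥ 3777, giving k ≥ 14.
Exactly 14 works: 14 values at 219 and 4 at 181 total 3790; lower one of the high values by 13 (still ≥ 182) to hit 3777.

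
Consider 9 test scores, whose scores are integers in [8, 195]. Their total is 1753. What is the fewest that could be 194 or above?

8

Each value short of 194 is at most 193, costing at least 195 − 193 = 2 against the maximum total of 1755.
We can afford to lose at most 1755 − 1753 = 2, so at most ⌊2/2⌋ = 1 fall short, and at least 8 are ≥ 194.
Exactly 8 works: 8 values at 195 and 1 at 193 total 1753.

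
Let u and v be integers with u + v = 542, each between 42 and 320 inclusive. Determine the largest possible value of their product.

For a fixed sum, the product uv is largest when u and v are as close as possible.
Taking u = 271 and v = 271 (both in [42, 320]) gives uv = 73441.

73441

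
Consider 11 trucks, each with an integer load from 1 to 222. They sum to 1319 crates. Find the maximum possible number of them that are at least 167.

7

With k values at 167 or above and the rest at least 1, the sum is at least 11 + 166k.
Since the sum is 1319, we need 166k ≤ 1308, i.e. k ≤ 7.
k = 7 is achieved by 7 values at 167 and 4 at 1, total 1173; add 146 to one value (staying below 167) to reach 1319.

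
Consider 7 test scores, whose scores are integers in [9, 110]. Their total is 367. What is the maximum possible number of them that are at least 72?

If k of the values are ≥ 72, the total is ≥ 72k + 9(7 − k).
Setting 72k + 9(7 − k) ≤ 367 gives 63k ≤ 304, so k ≤ 4.
k = 4 is achieved by 4 values at 72 and 3 at 9, total 315; add 52 to one value (staying below 72) to reach 367.

4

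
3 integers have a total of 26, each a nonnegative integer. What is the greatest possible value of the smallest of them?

8

The average is 26/3 < 9, so some value is ≤ 8.
Achievable: 1 of them at 8 and 2 at 9 total 26.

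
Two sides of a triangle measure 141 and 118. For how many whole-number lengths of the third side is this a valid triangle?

235

The triangle inequality gives |141 − 118| < c < 141 + 118, i.e. 23 < c < 259.
So c can be any integer from 24 to 258: 235 values.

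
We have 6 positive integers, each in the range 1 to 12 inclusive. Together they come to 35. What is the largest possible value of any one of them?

To make one integer as large as possible, make the other 5 as small as possible.
The other 5 contribute at least 5 × 1 = 5, leaving at most 35 − 5 = 30.
But each integer is capped at 12, so the maximum is 12.
Achievable: one at 12 and the other 5 totalling 23, which fits since 5 × 1 ≤ 23 ≤ 5 × 12.

12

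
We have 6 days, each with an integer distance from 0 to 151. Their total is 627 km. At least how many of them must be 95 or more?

2

If only k of them are at least 95, the other 6 − k are at most 94, so the total is at most k·151 + (6 − k)·94.
This must reach 627, so k·151 + (6 − k)·94 ≥ 627, giving k ≥ 2.
Exactly 2 works: 2 values at 151 and 4 at 94 total 678; lower one of the high values by 51 (still ≥ 95) to hit 627.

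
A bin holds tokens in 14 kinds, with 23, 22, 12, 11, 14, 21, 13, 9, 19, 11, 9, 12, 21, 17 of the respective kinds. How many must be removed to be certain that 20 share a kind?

204

In the worst case you take as many as possible of each kind without reaching 20: 19 + 19 + 12 + 11 + 14 + 19 + 13 + 9 + 19 + 11 + 9 + 12 + 19 + 17 = 203.
The next one must give 20 of some kind, so 203 + 1 = 204.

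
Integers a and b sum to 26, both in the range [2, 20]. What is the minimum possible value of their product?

ab = a(26 − a) is concave in a, so over [6, 20] it is minimized at an endpoint.
The extreme feasible split is a = 6, b = 20, giving ab = 120.

120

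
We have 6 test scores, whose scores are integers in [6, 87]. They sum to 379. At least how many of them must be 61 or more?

1

Each value short of 61 is at most 60, costing at least 87 − 60 = 27 against the maximum total of 522.
We can afford to lose at most 522 − 379 = 143, so at most ⌊143/27⌋ = 5 fall short, and at least 1 are ≥ 61.
Exactly 1 works: 1 value at 87 and 5 at 60 total 387; lower one of the high values by 8 (still ≥ 61) to hit 379.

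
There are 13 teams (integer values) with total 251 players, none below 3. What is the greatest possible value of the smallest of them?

The 13 values sum to 251, so their minimum is at most ⌊251/13⌋ = 19.
Taking 9 copies of 19 and 4 copies of 20 gives exactly 251, so 19 is attained.

19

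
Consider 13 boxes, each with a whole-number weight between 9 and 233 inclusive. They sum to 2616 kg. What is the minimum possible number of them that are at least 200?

1

If only k of them are at least 200, the other 13 − k are at most 199, so the total is at most k·233 + (13 − k)·199.
This must reach 2616, so k·233 + (13 − k)·199 ≥ 2616, giving k ≥ 1.
Exactly 1 works: 1 value at 233 and 12 at 199 total 2621; lower one of the high values by 5 (still ≥ 200) to hit 2616.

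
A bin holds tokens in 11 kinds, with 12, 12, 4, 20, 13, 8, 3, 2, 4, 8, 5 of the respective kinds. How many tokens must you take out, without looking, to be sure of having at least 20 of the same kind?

In the worst case you take as many as possible of each kind without reaching 20: 12 + 12 + 4 + 19 + 13 + 8 + 3 + 2 + 4 + 8 + 5 = 90.
The next one must give 20 of some kind, so 90 + 1 = 91.

91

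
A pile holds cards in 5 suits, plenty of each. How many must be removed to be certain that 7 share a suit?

31

You could draw 6 of every suit without reaching 7 of any — 30 in all.
One more forces 7 of some suit, so 30 + 1 = 31.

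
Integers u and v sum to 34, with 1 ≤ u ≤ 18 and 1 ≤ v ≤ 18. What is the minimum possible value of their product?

288

For a fixed sum, uv is smallest when u and v are as far apart as possible.
At the endpoint u = 16, v = 34 − 16 = 18, so uv = 16 × 18 = 288.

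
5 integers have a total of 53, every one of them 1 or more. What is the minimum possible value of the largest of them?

The average is 53/5 > 10, so not all 5 can be 10 or less; the largest is ≥ 11.
Achievable: 3 of them at 11 and 2 at 10 total 53.

11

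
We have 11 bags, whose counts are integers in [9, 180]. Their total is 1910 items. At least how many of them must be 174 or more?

Suppose at most 11 − j of them reach 174; then j values are ≤ 173 and the rest ≤ 180.
The total is then ≤ 173·j + 180·(11 − j) = 1980 − 7j. For this to be ≥ 1910 we need j ≤ 10, so at least 11 − 10 = 1 must reach 174.
Exactly 1 works: 1 value at 180 and 10 at 173 total 1910.

1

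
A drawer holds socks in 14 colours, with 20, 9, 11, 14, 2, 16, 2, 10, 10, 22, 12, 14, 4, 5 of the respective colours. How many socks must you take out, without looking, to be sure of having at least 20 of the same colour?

148

In the worst case you take as many as possible of each colour without reaching 20: 19 + 9 + 11 + 14 + 2 + 16 + 2 + 10 + 10 + 19 + 12 + 14 + 4 + 5 = 147.
The next one must give 20 of some colour, so 147 + 1 = 148.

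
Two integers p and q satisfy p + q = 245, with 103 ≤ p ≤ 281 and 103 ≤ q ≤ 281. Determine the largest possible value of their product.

15006

pq = p(245 − p) is maximized when p is as near 245/2 as the bounds allow.
Taking p = 122 and q = 123 (both in [103, 281]) gives pq = 15006.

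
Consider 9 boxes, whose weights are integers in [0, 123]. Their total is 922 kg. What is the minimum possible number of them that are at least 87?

4

If only k of them are at least 87, the other 9 − k are at most 86, so the total is at most k·123 + (9 − k)·86.
This must reach 922, so k·123 + (9 − k)·86 ≥ 922, giving k ≥ 4.
Exactly 4 works: 4 values at 123 and 5 at 86 total 922.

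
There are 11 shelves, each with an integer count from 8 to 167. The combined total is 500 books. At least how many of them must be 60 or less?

4

Let j be the number exceeding 60. Then the total is ≥ 61·j + 8·(11 − j) = 88 + 53j.
So 53j ≤ 412 and j ≤ 7; hence at least 11 − 7 = 4 are ≤ 60.
Exactly 4 works: 4 values at 8 and 7 at 61 total 459; raise one of the low values by 41 (still ≤ 60) to hit 500.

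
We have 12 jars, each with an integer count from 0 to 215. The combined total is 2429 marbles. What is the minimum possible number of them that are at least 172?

9

If only k of them are at least 172, the other 12 − k are at most 171, so the total is at most k·215 + (12 − k)·171.
This must reach 2429, so k·215 + (12 − k)·171 ≥ 2429, giving k ≥ 9.
Exactly 9 works: 9 values at 215 and 3 at 171 total 2448; lower one of the high values by 19 (still ≥ 172) to hit 2429.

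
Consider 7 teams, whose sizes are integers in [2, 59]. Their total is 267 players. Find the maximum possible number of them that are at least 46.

With k values at 46 or above and the rest at least 2, the sum is at least 14 + 44k.
Since the sum is 267, we need 44k ≤ 253, i.e. k ≤ 5.
k = 5 is achieved by 5 values at 46 and 2 at 2, total 234; add 33 to one value (staying below 46) to reach 267.

5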